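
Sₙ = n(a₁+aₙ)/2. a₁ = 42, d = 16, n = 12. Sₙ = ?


aₙ = 42 + (12-1)×16 = 218
Sₙ = n(a₁+aₙ)/2 = 12×(42+218)/2
= 12×260/2 = 1560

S_12 = 1560


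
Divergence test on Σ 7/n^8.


lim(n→∞) 7/n^8 = 0
lim aₙ = 0 → nth-term test is INCONCLUSIVE
(Need other tests; this is actually a convergent p-series with p=8 > 1)

Inconclusive (lim aₙ = 0; need another test)


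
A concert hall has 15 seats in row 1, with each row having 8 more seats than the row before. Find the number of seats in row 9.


aₙ = a₁ + (n-1)d
= 15 + (9-1)×8
= 15 + 64
= 79

a_9 = 79


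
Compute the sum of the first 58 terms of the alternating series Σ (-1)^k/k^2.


S = -1 + 1/4 - 1/9 + 1/16 - 1/25 + 1/36 - 1/49 + 1/64 ± ...
= -0.8223
(Full series converges to -π²/12 ≈ -0.8225)

S_58 = -0.8223


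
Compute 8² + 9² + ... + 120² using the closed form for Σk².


Σₖ₌8^120 k² = Σₖ₌₁^120 k² − Σₖ₌₁^7 k²
= 120·121·241/6 − 7·8·15/6
= 583220 − 140 = 583080

Σk² = 583080


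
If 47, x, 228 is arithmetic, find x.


AM = (47 + 228)/2 = 275/2 = 137.5

AM = 137.5


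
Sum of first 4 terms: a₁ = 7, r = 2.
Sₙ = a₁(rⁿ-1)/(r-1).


Sₙ = 7×(2^4 - 1)/(2 - 1)
= 7×(16 - 1)/1
= 7×15/1
= 105

S_4 = 105


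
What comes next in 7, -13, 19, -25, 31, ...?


Pattern: alternating sign, magnitude arithmetic (d=6)
Terms: 7, -13, 19, -25, 31
Next term = -37

Next term = -37


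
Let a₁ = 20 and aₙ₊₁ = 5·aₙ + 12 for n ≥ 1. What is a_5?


Computing step by step:
a_1 = 20
a_2 = 112
a_3 = 572
a_4 = 2872
a_5 = 14372


a_5 = 14372


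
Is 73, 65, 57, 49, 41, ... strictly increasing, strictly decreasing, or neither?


Differences: -8, -8, -8, -8
All differences < 0 → strictly DECREASING

Monotonically decreasing


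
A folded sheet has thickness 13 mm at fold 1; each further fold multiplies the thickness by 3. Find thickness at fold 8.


aₙ = a₁·r^(n-1)
= 13×3^7
= 13×2187
= 28431

a_8 = 28431


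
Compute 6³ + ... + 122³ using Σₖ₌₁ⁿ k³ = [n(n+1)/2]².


Σₖ₌6^122 k³ = [122·123/2]² − [5·6/2]²
= 56295009 − 225 = 56294784

Σk³ = 56294784


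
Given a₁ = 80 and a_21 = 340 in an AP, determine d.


d = (aₙ - a₁)/(n-1)
= (340 - 80)/(21-1)
= 260/20 = 13

d = 13


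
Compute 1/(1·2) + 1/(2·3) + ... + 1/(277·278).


1/(k(k+1)) = 1/k - 1/(k+1) (partial fractions)
Telescoping: Σ = 1 - 1/278 = 277/278

Sum = 277/278


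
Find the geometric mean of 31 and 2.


GM = √(31×2) = √62 = 7.874

GM = 7.874


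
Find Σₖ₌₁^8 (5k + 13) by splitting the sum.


Σ(5k+13) = 5·Σk + 13·n
= 5·36 + 13·8
= 180 + 104 = 284

Σ = 284


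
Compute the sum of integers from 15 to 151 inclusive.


Σₖ₌15^151 k = Σₖ₌₁^151 k − Σₖ₌₁^14 k
= 151·152/2 − 14·15/2
= 11476 − 105 = 11371

Σk = 11371


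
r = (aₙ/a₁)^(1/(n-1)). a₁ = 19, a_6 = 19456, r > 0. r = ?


r^(n-1) = aₙ/a₁
r^5 = 19456/19 = 1024
r = 1024^(1/5)
= 4

r = 4


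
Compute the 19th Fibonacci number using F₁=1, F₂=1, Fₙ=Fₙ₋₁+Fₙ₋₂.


Fibonacci sequence: 1, 1, 2, 3, 5, 8, 13, 21, 34, 55, 89, ...
F(19) = 4181

F(19) = 4181


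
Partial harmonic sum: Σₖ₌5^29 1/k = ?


Σₖ₌5^29 1/k = 1/5 + 1/6 + 1/7 + ... + 1/29
= 4374776588887/2329089562800
≈ 1.8783

Sum = 4374776588887/2329089562800 ≈ 1.8783


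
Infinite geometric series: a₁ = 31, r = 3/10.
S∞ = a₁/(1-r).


S∞ = a₁/(1-r) = 31/(1 - 3/10)
= 31/(7/10)
= 310/7

S∞ = 310/7


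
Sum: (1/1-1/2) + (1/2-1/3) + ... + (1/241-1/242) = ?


Telescoping: adjacent terms cancel.
= 1/1 - 1/242
= 1 - 1/242 = 241/242

Sum = 241/242


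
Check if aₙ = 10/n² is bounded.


a₁ = 10, a₂ = 10/4, a₃ = 10/9, ...
0 < aₙ ≤ 10 for all n ≥ 1
The sequence IS bounded

Bounded (0 < aₙ ≤ 10)


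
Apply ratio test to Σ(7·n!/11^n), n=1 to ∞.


aₙ = 7·n!/11^n
a_{n+1}/aₙ = (n+1)!/11^(n+1) × 11^n/n!  (constant 7 cancels)
= (n+1)/11
L = lim(n→∞) (n+1)/11 = ∞
L > 1 → series DIVERGES

Diverges (ratio test: L = ∞ > 1)


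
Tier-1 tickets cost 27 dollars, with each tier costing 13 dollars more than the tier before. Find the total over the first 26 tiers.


aₙ = 27 + (26-1)×13 = 352
Sₙ = n(a₁+aₙ)/2 = 26×(27+352)/2
= 26×379/2 = 4927

S_26 = 4927


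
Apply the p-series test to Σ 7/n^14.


p-series test: Σ c/n^p converges if p > 1, diverges if p ≤ 1 (constant c > 0 doesn't affect convergence).
p = 14
14 > 1 → CONVERGES

Converges (p = 14 > 1)


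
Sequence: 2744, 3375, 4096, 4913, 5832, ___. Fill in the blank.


Pattern: perfect cubes: n³
Terms: 2744, 3375, 4096, 4913, 5832
Next term = 6859

Next term = 6859


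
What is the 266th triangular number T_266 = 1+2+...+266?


n(n+1)/2 = 266×267/2 = 71022/2 = 35511

Σk = 35511


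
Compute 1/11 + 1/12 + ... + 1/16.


Σₖ₌11^16 1/k = 1/11 + 1/12 + 1/13 + 1/14 + 1/15 + 1/16
= 36177/80080
≈ 0.4518

Sum = 36177/80080 ≈ 0.4518


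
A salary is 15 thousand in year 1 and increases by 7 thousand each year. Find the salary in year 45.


aₙ = a₁ + (n-1)d
= 15 + (45-1)×7
= 15 + 308
= 323

a_45 = 323


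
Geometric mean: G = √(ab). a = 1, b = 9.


GM = √(1×9) = √9 = 3

GM = 3


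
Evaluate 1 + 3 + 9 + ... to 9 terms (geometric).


Sₙ = 1×(3^9 - 1)/(3 - 1)
= 1×(19683 - 1)/2
= 1×19682/2
= 9841

S_9 = 9841


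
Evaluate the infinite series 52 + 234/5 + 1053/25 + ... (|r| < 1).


S∞ = a₁/(1-r) = 52/(1 - 9/10)
= 52/(1/10)
= 520

S∞ = 520


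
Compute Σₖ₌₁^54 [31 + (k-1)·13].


aₙ = 31 + (54-1)×13 = 720
Sₙ = n(a₁+aₙ)/2 = 54×(31+720)/2
= 54×751/2 = 20277

S_54 = 20277


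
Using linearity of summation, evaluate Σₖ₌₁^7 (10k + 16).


Σ(10k+16) = 10·Σk + 16·n
= 10·28 + 16·7
= 280 + 112 = 392

Σ = 392


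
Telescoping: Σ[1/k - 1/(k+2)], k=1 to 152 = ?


Telescoping with gap 2: two head and two tail terms survive.
= (1 + 1/2) - (1/153 + 1/154)
= 3/2 - 1/153 - 1/154 = 17518/11781

Sum = 17518/11781


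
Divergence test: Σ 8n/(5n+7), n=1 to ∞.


lim(n→∞) 8n/(5n+7) = 8/5 = 8/5  (divide numerator and denominator by n)
lim aₙ = 8/5 ≠ 0 → series DIVERGES

Diverges (lim aₙ = 8/5 ≠ 0)


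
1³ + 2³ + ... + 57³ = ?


n(n+1)/2 = 57×58/2 = 1653
Σk³ = 1653² = 2732409

Σk³ = 2732409


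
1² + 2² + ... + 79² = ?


n = 79
n(n+1)(2n+1)/6 = 79×80×159/6
= 1004880/6 = 167480

Σk² = 167480


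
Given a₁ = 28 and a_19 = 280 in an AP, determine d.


d = (aₙ - a₁)/(n-1)
= (280 - 28)/(19-1)
= 252/18 = 14

d = 14


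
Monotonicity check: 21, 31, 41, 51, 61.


Differences: 10, 10, 10, 10
All differences > 0 → strictly INCREASING

Monotonically increasing


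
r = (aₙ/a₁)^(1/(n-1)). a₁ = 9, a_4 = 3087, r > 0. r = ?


r^(n-1) = aₙ/a₁
r^3 = 3087/9 = 343
r = 343^(1/3)
= 7

r = 7


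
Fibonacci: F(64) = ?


Fibonacci sequence: 1, 1, 2, 3, 5, 8, 13, 21, 34, 55, 89, ...
F(64) = 10610209857723

F(64) = 10610209857723


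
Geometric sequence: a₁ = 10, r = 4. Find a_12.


aₙ = a₁·r^(n-1)
= 10×4^11
= 10×4194304
= 41943040

a_12 = 41943040


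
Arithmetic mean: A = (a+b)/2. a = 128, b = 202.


AM = (128 + 202)/2 = 330/2 = 165

AM = 165


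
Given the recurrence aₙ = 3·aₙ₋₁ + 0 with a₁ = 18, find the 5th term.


Computing step by step:
a_1 = 18
a_2 = 54
a_3 = 162
a_4 = 486
a_5 = 1458


a_5 = 1458


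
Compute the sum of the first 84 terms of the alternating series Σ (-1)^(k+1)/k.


S = 1 - 1/2 + 1/3 - 1/4 + 1/5 - 1/6 + 1/7 - 1/8 ± ...
= 0.6872
(Full series converges to +ln(2) ≈ +0.6931)

S_84 = 0.6872


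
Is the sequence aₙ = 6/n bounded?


a₁ = 6, a₂ = 6/2, a₃ = 6/3, ...
0 < aₙ ≤ 6 for all n ≥ 1
Lower bound: 0, Upper bound: 6
The sequence IS bounded

Bounded (0 < aₙ ≤ 6)


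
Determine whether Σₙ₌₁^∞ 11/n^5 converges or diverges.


p-series test: Σ c/n^p converges if p > 1, diverges if p ≤ 1 (constant c > 0 doesn't affect convergence).
p = 5
5 > 1 → CONVERGES

Converges (p = 5 > 1)


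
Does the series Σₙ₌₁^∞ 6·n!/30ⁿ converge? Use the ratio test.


aₙ = 6·n!/30^n
a_{n+1}/aₙ = (n+1)!/30^(n+1) × 30^n/n!  (constant 6 cancels)
= (n+1)/30
L = lim(n→∞) (n+1)/30 = ∞
L > 1 → series DIVERGES

Diverges (ratio test: L = ∞ > 1)


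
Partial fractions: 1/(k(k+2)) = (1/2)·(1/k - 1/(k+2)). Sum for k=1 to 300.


1/(k(k+2)) = (1/2)·(1/k - 1/(k+2)) (partial fractions)
Telescoping: Σ = (1/2)·(1 + 1/2 - 1/301 - 1/302) = 67875/90902

Sum = 67875/90902


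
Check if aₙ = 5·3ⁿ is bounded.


aₙ = 5·3ⁿ → as n→∞, aₙ→∞ (since base 3 > 1)
No finite upper bound exists
The sequence is UNBOUNDED

Unbounded (aₙ → ∞ as n → ∞)


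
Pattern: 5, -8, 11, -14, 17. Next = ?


Pattern: alternating sign, magnitude arithmetic (d=3)
Terms: 5, -8, 11, -14, 17
Next term = -20

Next term = -20


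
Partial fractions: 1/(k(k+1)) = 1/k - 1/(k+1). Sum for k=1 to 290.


1/(k(k+1)) = 1/k - 1/(k+1) (partial fractions)
Telescoping: Σ = 1 - 1/291 = 290/291

Sum = 290/291


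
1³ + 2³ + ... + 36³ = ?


n(n+1)/2 = 36×37/2 = 666
Σk³ = 666² = 443556

Σk³ = 443556


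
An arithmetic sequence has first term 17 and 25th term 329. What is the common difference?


d = (aₙ - a₁)/(n-1)
= (329 - 17)/(25-1)
= 312/24 = 13

d = 13


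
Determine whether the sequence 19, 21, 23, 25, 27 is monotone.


Differences: 2, 2, 2, 2
All differences > 0 → strictly INCREASING

Monotonically increasing


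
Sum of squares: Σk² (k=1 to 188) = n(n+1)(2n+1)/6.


n = 188
n(n+1)(2n+1)/6 = 188×189×377/6
= 13395564/6 = 2232594

Σk² = 2232594


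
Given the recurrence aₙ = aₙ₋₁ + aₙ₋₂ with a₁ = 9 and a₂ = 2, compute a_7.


Computing iteratively: 9, 2, 11, 13, 24, 37, 61
a_7 = 61

a_7 = 61


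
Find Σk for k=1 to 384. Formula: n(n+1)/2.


n(n+1)/2 = 384×385/2 = 147840/2 = 73920

Σk = 73920


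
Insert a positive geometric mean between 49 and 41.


GM = √(49×41) = √2009 = 44.8219

GM = 44.8219


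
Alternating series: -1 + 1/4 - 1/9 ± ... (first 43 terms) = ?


S = -1 + 1/4 - 1/9 + 1/16 - 1/25 + 1/36 - 1/49 + 1/64 ± ...
= -0.8227
(Full series converges to -π²/12 ≈ -0.8225)

S_43 = -0.8227


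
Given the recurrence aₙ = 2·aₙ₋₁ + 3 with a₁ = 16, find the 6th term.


Computing step by step:
a_1 = 16
a_2 = 35
a_3 = 73
a_4 = 149
a_5 = 301
a_6 = 605


a_6 = 605


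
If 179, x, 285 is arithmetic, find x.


AM = (179 + 285)/2 = 464/2 = 232

AM = 232


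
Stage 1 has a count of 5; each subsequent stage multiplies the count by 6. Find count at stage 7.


aₙ = a₁·r^(n-1)
= 5×6^6
= 5×46656
= 233280

a_7 = 233280


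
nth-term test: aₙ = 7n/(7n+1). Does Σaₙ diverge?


lim(n→∞) 7n/(7n+1) = 7/7 = 1  (divide numerator and denominator by n)
lim aₙ = 1 ≠ 0 → series DIVERGES

Diverges (lim aₙ = 1 ≠ 0)


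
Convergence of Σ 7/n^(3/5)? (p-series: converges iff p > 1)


p-series test: Σ c/n^p converges if p > 1, diverges if p ≤ 1 (constant c > 0 doesn't affect convergence).
p = 3/5
3/5 ≤ 1 → DIVERGES

Diverges (p = 3/5 ≤ 1)


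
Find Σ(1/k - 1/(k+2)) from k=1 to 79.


Telescoping with gap 2: two head and two tail terms survive.
= (1 + 1/2) - (1/80 + 1/81)
= 3/2 - 1/80 - 1/81 = 9559/6480

Sum = 9559/6480


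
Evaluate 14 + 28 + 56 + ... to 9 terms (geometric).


Sₙ = 14×(2^9 - 1)/(2 - 1)
= 14×(512 - 1)/1
= 14×511/1
= 7154

S_9 = 7154


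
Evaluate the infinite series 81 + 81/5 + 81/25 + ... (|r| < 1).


S∞ = a₁/(1-r) = 81/(1 - 1/5)
= 81/(4/5)
= 405/4

S∞ = 405/4


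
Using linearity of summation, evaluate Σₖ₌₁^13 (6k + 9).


Σ(6k+9) = 6·Σk + 9·n
= 6·91 + 9·13
= 546 + 117 = 663

Σ = 663


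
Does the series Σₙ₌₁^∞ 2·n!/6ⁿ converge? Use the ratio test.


aₙ = 2·n!/6^n
a_{n+1}/aₙ = (n+1)!/6^(n+1) × 6^n/n!  (constant 2 cancels)
= (n+1)/6
L = lim(n→∞) (n+1)/6 = ∞
L > 1 → series DIVERGES

Diverges (ratio test: L = ∞ > 1)


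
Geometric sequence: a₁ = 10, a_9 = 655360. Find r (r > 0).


r^(n-1) = aₙ/a₁
r^8 = 655360/10 = 65536
r = 65536^(1/8)
= ±4; taking r > 0 gives r = 4

r = 4


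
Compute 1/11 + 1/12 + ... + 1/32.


Σₖ₌11^32 1/k = 1/11 + 1/12 + 1/13 + ... + 1/32
= 163107703437059/144403552893600
≈ 1.1295

Sum = 163107703437059/144403552893600 ≈ 1.1295


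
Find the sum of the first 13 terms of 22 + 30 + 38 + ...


aₙ = 22 + (13-1)×8 = 118
Sₙ = n(a₁+aₙ)/2 = 13×(22+118)/2
= 13×140/2 = 910

S_13 = 910


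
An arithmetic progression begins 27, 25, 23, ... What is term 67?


aₙ = a₁ + (n-1)d
= 27 + (67-1)×-2
= 27 - 132
= -105

a_67 = -105


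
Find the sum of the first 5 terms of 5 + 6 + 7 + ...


aₙ = 5 + (5-1)×1 = 9
Sₙ = n(a₁+aₙ)/2 = 5×(5+9)/2
= 5×14/2 = 35

S_5 = 35


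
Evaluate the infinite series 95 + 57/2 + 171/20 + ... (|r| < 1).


S∞ = a₁/(1-r) = 95/(1 - 3/10)
= 95/(7/10)
= 950/7

S∞ = 950/7


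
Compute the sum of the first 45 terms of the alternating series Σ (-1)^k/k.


S = -1 + 1/2 - 1/3 + 1/4 - 1/5 + 1/6 - 1/7 + 1/8 ± ...
= -0.7041
(Full series converges to -ln(2) ≈ -0.6931)

S_45 = -0.7041


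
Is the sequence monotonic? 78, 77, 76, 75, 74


Differences: -1, -1, -1, -1
All differences < 0 → strictly DECREASING

Monotonically decreasing


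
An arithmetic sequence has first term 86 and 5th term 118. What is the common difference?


d = (aₙ - a₁)/(n-1)
= (118 - 86)/(5-1)
= 32/4 = 8

d = 8


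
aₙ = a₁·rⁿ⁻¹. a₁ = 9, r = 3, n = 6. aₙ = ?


aₙ = a₁·r^(n-1)
= 9×3^5
= 9×243
= 2187

a_6 = 2187


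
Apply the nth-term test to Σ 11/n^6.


lim(n→∞) 11/n^6 = 0
lim aₙ = 0 → nth-term test is INCONCLUSIVE
(Need other tests; this is actually a convergent p-series with p=6 > 1)

Inconclusive (lim aₙ = 0; need another test)


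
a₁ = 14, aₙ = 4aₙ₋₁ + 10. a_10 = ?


Computing step by step:
a_1 = 14
a_2 = 66
a_3 = 274
a_4 = 1106
a_5 = 4434
a_6 = 17746
a_7 = 70994
a_8 = 283986
a_9 = 1135954
a_10 = 4543826


a_10 = 4543826


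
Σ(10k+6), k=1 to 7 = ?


Σ(10k+6) = 10·Σk + 6·n
= 10·28 + 6·7
= 280 + 42 = 322

Σ = 322


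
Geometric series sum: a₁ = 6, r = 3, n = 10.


Sₙ = 6×(3^10 - 1)/(3 - 1)
= 6×(59049 - 1)/2
= 6×59048/2
= 177144

S_10 = 177144


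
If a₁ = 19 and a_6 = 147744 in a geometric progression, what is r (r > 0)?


r^(n-1) = aₙ/a₁
r^5 = 147744/19 = 7776
r = 7776^(1/5)
= 6

r = 6


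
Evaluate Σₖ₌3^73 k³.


Σₖ₌3^73 k³ = [73·74/2]² − [2·3/2]²
= 7295401 − 9 = 7295392

Σk³ = 7295392


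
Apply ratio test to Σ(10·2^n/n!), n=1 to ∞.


aₙ = 10·2^n/n!
a_{n+1}/aₙ = 2^(n+1)/(n+1)! × n!/2^n  (constant 10 cancels)
= 2/(n+1)
L = lim(n→∞) 2/(n+1) = 0
L < 1 → series CONVERGES

Converges (ratio test: L = 0 < 1)


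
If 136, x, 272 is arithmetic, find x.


AM = (136 + 272)/2 = 408/2 = 204

AM = 204


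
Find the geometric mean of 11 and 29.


GM = √(11×29) = √319 = 17.8606

GM = 17.8606


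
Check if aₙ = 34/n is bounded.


a₁ = 34, a₂ = 34/2, a₃ = 34/3, ...
0 < aₙ ≤ 34 for all n ≥ 1
Lower bound: 0, Upper bound: 34
The sequence IS bounded

Bounded (0 < aₙ ≤ 34)


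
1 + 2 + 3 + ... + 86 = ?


n(n+1)/2 = 86×87/2 = 7482/2 = 3741

Σk = 3741


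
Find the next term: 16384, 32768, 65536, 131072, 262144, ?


Pattern: powers of 2: 2ⁿ
Terms: 16384, 32768, 65536, 131072, 262144
Next term = 524288

Next term = 524288


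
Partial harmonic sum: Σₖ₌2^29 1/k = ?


Σₖ₌2^29 1/k = 1/2 + 1/3 + 1/4 + ... + 1/29
= 6897956948587/2329089562800
≈ 2.9617

Sum = 6897956948587/2329089562800 ≈ 2.9617


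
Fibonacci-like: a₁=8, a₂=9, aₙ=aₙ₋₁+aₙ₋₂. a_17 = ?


Computing iteratively: 8, 9, 17, 26, 43, 69, 112, 181, 293, 474, 767, 1241, ...
a_17 = 13763

a_17 = 13763


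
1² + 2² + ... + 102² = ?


n = 102
n(n+1)(2n+1)/6 = 102×103×205/6
= 2153730/6 = 358955

Σk² = 358955


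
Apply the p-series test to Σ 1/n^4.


p-series test: Σ c/n^p converges if p > 1, diverges if p ≤ 1 (constant c > 0 doesn't affect convergence).
p = 4
4 > 1 → CONVERGES

Converges (p = 4 > 1)


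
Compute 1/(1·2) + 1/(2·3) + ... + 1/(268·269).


1/(k(k+1)) = 1/k - 1/(k+1) (partial fractions)
Telescoping: Σ = 1 - 1/269 = 268/269

Sum = 268/269


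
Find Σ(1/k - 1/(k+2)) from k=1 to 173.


Telescoping with gap 2: two head and two tail terms survive.
= (1 + 1/2) - (1/174 + 1/175)
= 3/2 - 1/174 - 1/175 = 22663/15225

Sum = 22663/15225


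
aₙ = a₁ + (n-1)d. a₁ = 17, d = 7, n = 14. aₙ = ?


aₙ = a₁ + (n-1)d
= 17 + (14-1)×7
= 17 + 91
= 108

a_14 = 108


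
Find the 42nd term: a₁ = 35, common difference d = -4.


aₙ = a₁ + (n-1)d
= 35 + (42-1)×-4
= 35 - 164
= -129

a_42 = -129


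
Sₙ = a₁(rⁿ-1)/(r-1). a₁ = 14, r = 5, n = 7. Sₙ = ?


Sₙ = 14×(5^7 - 1)/(5 - 1)
= 14×(78125 - 1)/4
= 14×78124/4
= 273434

S_7 = 273434


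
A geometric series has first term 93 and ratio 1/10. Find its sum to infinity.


S∞ = a₁/(1-r) = 93/(1 - 1/10)
= 93/(9/10)
= 310/3

S∞ = 310/3


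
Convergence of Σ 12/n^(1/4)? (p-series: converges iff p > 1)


p-series test: Σ c/n^p converges if p > 1, diverges if p ≤ 1 (constant c > 0 doesn't affect convergence).
p = 1/4
1/4 ≤ 1 → DIVERGES

Diverges (p = 1/4 ≤ 1)


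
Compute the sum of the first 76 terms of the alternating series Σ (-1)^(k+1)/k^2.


S = 1 - 1/4 + 1/9 - 1/16 + 1/25 - 1/36 + 1/49 - 1/64 ± ...
= 0.8224
(Full series converges to +π²/12 ≈ +0.8225)

S_76 = 0.8224


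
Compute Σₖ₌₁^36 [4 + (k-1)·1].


aₙ = 4 + (36-1)×1 = 39
Sₙ = n(a₁+aₙ)/2 = 36×(4+39)/2
= 36×43/2 = 774

S_36 = 774


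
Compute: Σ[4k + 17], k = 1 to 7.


Σ(4k+17) = 4·Σk + 17·n
= 4·28 + 17·7
= 112 + 119 = 231

Σ = 231


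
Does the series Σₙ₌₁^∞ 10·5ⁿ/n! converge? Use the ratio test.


aₙ = 10·5^n/n!
a_{n+1}/aₙ = 5^(n+1)/(n+1)! × n!/5^n  (constant 10 cancels)
= 5/(n+1)
L = lim(n→∞) 5/(n+1) = 0
L < 1 → series CONVERGES

Converges (ratio test: L = 0 < 1)


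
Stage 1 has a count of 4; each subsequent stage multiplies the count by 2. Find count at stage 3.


aₙ = a₁·r^(n-1)
= 4×2^2
= 4×4
= 16

a_3 = 16


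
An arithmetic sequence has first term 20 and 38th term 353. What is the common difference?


d = (aₙ - a₁)/(n-1)
= (353 - 20)/(38-1)
= 333/37 = 9

d = 9


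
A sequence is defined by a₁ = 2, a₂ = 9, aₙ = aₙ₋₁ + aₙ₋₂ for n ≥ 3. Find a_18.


Computing iteratively: 2, 9, 11, 20, 31, 51, 82, 133, 215, 348, 563, 911, ...
a_18 = 16347

a_18 = 16347


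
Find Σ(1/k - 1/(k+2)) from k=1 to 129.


Telescoping with gap 2: two head and two tail terms survive.
= (1 + 1/2) - (1/130 + 1/131)
= 3/2 - 1/130 - 1/131 = 12642/8515

Sum = 12642/8515


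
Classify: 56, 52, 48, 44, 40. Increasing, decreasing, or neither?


Differences: -4, -4, -4, -4
All differences < 0 → strictly DECREASING

Monotonically decreasing


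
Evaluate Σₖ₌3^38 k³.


Σₖ₌3^38 k³ = [38·39/2]² − [2·3/2]²
= 549081 − 9 = 549072

Σk³ = 549072


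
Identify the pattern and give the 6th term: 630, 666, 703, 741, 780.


Pattern: triangular numbers: n(n+1)/2
Terms: 630, 666, 703, 741, 780
Next term = 820

Next term = 820


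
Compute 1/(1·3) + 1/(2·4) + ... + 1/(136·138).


1/(k(k+2)) = (1/2)·(1/k - 1/(k+2)) (partial fractions)
Telescoping: Σ = (1/2)·(1 + 1/2 - 1/137 - 1/138) = 7021/9453

Sum = 7021/9453


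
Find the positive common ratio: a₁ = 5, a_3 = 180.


r^(n-1) = aₙ/a₁
r^2 = 180/5 = 36
r = 36^(1/2)
= ±6; taking r > 0 gives r = 6

r = 6


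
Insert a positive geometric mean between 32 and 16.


GM = √(32×16) = √512 = 22.6274

GM = 22.6274


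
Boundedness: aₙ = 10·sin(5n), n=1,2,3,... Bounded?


For all n, -1 ≤ sin(5n) ≤ 1, so -10 ≤ 10·sin(5n) ≤ 10
Lower bound: -10, Upper bound: 10
The sequence IS bounded

Bounded (-10 ≤ aₙ ≤ 10)


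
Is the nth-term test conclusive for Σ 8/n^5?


lim(n→∞) 8/n^5 = 0
lim aₙ = 0 → nth-term test is INCONCLUSIVE
(Need other tests; this is actually a convergent p-series with p=5 > 1)

Inconclusive (lim aₙ = 0; need another test)


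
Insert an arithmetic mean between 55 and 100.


AM = (55 + 100)/2 = 155/2 = 77.5

AM = 77.5


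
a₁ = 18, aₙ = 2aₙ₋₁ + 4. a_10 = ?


Computing step by step:
a_1 = 18
a_2 = 40
a_3 = 84
a_4 = 172
a_5 = 348
a_6 = 700
a_7 = 1404
a_8 = 2812
a_9 = 5628
a_10 = 11260


a_10 = 11260


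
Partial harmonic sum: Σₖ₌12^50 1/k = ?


Σₖ₌12^50 1/k = 1/12 + 1/13 + 1/14 + ... + 1/50
= 4584503288084926883939/3099044504245996706400
≈ 1.4793

Sum = 4584503288084926883939/3099044504245996706400 ≈ 1.4793


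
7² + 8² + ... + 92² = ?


Σₖ₌7^92 k² = Σₖ₌₁^92 k² − Σₖ₌₁^6 k²
= 92·93·185/6 − 6·7·13/6
= 263810 − 91 = 263719

Σk² = 263719


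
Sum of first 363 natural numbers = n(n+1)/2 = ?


n(n+1)/2 = 363×364/2 = 132132/2 = 66066

Σk = 66066


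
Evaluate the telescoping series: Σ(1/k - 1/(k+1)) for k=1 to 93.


Telescoping: adjacent terms cancel.
= 1/1 - 1/94
= 1 - 1/94 = 93/94

Sum = 93/94


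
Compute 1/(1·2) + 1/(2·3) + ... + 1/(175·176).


1/(k(k+1)) = 1/k - 1/(k+1) (partial fractions)
Telescoping: Σ = 1 - 1/176 = 175/176

Sum = 175/176


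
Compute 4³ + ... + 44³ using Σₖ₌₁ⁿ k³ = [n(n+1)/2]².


Σₖ₌4^44 k³ = [44·45/2]² − [3·4/2]²
= 980100 − 36 = 980064

Σk³ = 980064


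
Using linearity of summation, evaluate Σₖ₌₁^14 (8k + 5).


Σ(8k+5) = 8·Σk + 5·n
= 8·105 + 5·14
= 840 + 70 = 910

Σ = 910


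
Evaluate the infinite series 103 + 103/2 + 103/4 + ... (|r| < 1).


S∞ = a₁/(1-r) = 103/(1 - 1/2)
= 103/(1/2)
= 206

S∞ = 206


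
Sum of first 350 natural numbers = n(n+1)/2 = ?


n(n+1)/2 = 350×351/2 = 122850/2 = 61425

Σk = 61425


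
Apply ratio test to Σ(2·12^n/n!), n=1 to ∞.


aₙ = 2·12^n/n!
a_{n+1}/aₙ = 12^(n+1)/(n+1)! × n!/12^n  (constant 2 cancels)
= 12/(n+1)
L = lim(n→∞) 12/(n+1) = 0
L < 1 → series CONVERGES

Converges (ratio test: L = 0 < 1)


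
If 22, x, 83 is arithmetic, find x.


AM = (22 + 83)/2 = 105/2 = 52.5

AM = 52.5


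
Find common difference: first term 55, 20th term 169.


d = (aₙ - a₁)/(n-1)
= (169 - 55)/(20-1)
= 114/19 = 6

d = 6


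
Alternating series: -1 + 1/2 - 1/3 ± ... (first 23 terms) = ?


S = -1 + 1/2 - 1/3 + 1/4 - 1/5 + 1/6 - 1/7 + 1/8 ± ...
= -0.7144
(Full series converges to -ln(2) ≈ -0.6931)

S_23 = -0.7144


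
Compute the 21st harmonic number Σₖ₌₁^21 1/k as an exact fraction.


H_21 = 1/1 + 1/2 + 1/3 + ... + 1/21
= 18858053/5173168
≈ 3.6454

H_21 = 18858053/5173168 ≈ 3.6454


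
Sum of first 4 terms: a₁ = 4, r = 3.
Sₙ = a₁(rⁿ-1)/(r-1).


Sₙ = 4×(3^4 - 1)/(3 - 1)
= 4×(81 - 1)/2
= 4×80/2
= 160

S_4 = 160


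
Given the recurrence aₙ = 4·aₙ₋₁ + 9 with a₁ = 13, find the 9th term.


Computing step by step:
a_1 = 13
a_2 = 61
a_3 = 253
a_4 = 1021
a_5 = 4093
a_6 = 16381
a_7 = 65533
a_8 = 262141
a_9 = 1048573


a_9 = 1048573


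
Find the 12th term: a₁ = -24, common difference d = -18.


aₙ = a₁ + (n-1)d
= -24 + (12-1)×-18
= -24 - 198
= -222

a_12 = -222


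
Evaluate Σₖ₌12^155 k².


Σₖ₌12^155 k² = Σₖ₌₁^155 k² − Σₖ₌₁^11 k²
= 155·156·311/6 − 11·12·23/6
= 1253330 − 506 = 1252824

Σk² = 1252824


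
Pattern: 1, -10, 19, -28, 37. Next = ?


Pattern: alternating sign, magnitude arithmetic (d=9)
Terms: 1, -10, 19, -28, 37
Next term = -46

Next term = -46


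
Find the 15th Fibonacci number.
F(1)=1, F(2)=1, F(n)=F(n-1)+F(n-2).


Fibonacci sequence: 1, 1, 2, 3, 5, 8, 13, 21, 34, 55, 89, ...
F(15) = 610

F(15) = 610


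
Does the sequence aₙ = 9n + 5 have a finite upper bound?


aₙ = 9n + 5 → as n→∞, aₙ→∞
No finite upper bound exists
The sequence is UNBOUNDED

Unbounded (aₙ → ∞ as n → ∞)


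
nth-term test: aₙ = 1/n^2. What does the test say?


lim(n→∞) 1/n^2 = 0
lim aₙ = 0 → nth-term test is INCONCLUSIVE
(Need other tests; this is actually a convergent p-series with p=2 > 1)

Inconclusive (lim aₙ = 0; need another test)


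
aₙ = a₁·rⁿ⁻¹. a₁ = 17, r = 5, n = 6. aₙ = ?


aₙ = a₁·r^(n-1)
= 17×5^5
= 17×3125
= 53125

a_6 = 53125


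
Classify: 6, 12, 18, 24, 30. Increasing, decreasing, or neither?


Differences: 6, 6, 6, 6
All differences > 0 → strictly INCREASING

Monotonically increasing


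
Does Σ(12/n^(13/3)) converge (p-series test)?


p-series test: Σ c/n^p converges if p > 1, diverges if p ≤ 1 (constant c > 0 doesn't affect convergence).
p = 13/3
13/3 > 1 → CONVERGES

Converges (p = 13/3 > 1)


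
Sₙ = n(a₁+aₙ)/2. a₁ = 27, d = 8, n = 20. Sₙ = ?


aₙ = 27 + (20-1)×8 = 179
Sₙ = n(a₁+aₙ)/2 = 20×(27+179)/2
= 20×206/2 = 2060

S_20 = 2060


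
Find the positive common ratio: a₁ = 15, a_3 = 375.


r^(n-1) = aₙ/a₁
r^2 = 375/15 = 25
r = 25^(1/2)
= ±5; taking r > 0 gives r = 5

r = 5


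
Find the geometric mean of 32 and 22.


GM = √(32×22) = √704 = 26.533

GM = 26.533


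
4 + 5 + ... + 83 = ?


Σₖ₌4^83 k = Σₖ₌₁^83 k − Σₖ₌₁^3 k
= 83·84/2 − 3·4/2
= 3486 − 6 = 3480

Σk = 3480


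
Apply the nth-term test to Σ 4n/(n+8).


lim(n→∞) 4n/(n+8) = 4/1 = 4  (divide numerator and denominator by n)
lim aₙ = 4 ≠ 0 → series DIVERGES

Diverges (lim aₙ = 4 ≠ 0)


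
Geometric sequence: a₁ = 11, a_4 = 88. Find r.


r^(n-1) = aₙ/a₁
r^3 = 88/11 = 8
r = 8^(1/3)
= 2

r = 2


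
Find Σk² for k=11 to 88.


Σₖ₌11^88 k² = Σₖ₌₁^88 k² − Σₖ₌₁^10 k²
= 88·89·177/6 − 10·11·21/6
= 231044 − 385 = 230659

Σk² = 230659


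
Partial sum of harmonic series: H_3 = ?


H_3 = 1/1 + 1/2 + 1/3
= 11/6
≈ 1.8333

H_3 = 11/6 ≈ 1.8333


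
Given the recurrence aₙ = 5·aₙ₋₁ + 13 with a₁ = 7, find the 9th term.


Computing step by step:
a_1 = 7
a_2 = 48
a_3 = 253
a_4 = 1278
a_5 = 6403
a_6 = 32028
a_7 = 160153
a_8 = 800778
a_9 = 4003903


a_9 = 4003903


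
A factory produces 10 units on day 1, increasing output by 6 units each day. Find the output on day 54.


aₙ = a₁ + (n-1)d
= 10 + (54-1)×6
= 10 + 318
= 328

a_54 = 328


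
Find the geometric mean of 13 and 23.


GM = √(13×23) = √299 = 17.2916

GM = 17.2916


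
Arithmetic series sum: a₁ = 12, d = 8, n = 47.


aₙ = 12 + (47-1)×8 = 380
Sₙ = n(a₁+aₙ)/2 = 47×(12+380)/2
= 47×392/2 = 9212

S_47 = 9212


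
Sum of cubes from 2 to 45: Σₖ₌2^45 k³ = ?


Σₖ₌2^45 k³ = [45·46/2]² − [1·2/2]²
= 1071225 − 1 = 1071224

Σk³ = 1071224


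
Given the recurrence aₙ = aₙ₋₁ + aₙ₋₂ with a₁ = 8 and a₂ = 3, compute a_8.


Computing iteratively: 8, 3, 11, 14, 25, 39, 64, 103
a_8 = 103

a_8 = 103


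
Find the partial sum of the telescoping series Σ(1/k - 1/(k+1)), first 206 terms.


Telescoping: adjacent terms cancel.
= 1/1 - 1/207
= 1 - 1/207 = 206/207

Sum = 206/207


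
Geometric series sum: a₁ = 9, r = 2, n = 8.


Sₙ = 9×(2^8 - 1)/(2 - 1)
= 9×(256 - 1)/1
= 9×255/1
= 2295

S_8 = 2295


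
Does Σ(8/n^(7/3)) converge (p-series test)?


p-series test: Σ c/n^p converges if p > 1, diverges if p ≤ 1 (constant c > 0 doesn't affect convergence).
p = 7/3
7/3 > 1 → CONVERGES

Converges (p = 7/3 > 1)


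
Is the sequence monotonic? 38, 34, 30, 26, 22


Differences: -4, -4, -4, -4
All differences < 0 → strictly DECREASING

Monotonically decreasing


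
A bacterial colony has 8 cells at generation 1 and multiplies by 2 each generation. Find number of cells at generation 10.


aₙ = a₁·r^(n-1)
= 8×2^9
= 8×512
= 4096

a_10 = 4096


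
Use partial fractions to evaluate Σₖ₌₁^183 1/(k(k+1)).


1/(k(k+1)) = 1/k - 1/(k+1) (partial fractions)
Telescoping: Σ = 1 - 1/184 = 183/184

Sum = 183/184


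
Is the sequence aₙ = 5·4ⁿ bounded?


aₙ = 5·4ⁿ → as n→∞, aₙ→∞ (since base 4 > 1)
No finite upper bound exists
The sequence is UNBOUNDED

Unbounded (aₙ → ∞ as n → ∞)


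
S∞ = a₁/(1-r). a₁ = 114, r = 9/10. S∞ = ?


S∞ = a₁/(1-r) = 114/(1 - 9/10)
= 114/(1/10)
= 1140

S∞ = 1140


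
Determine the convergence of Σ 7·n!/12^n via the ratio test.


aₙ = 7·n!/12^n
a_{n+1}/aₙ = (n+1)!/12^(n+1) × 12^n/n!  (constant 7 cancels)
= (n+1)/12
L = lim(n→∞) (n+1)/12 = ∞
L > 1 → series DIVERGES

Diverges (ratio test: L = ∞ > 1)


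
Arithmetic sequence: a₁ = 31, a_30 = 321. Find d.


d = (aₙ - a₁)/(n-1)
= (321 - 31)/(30-1)
= 290/29 = 10

d = 10


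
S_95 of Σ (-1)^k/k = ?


S = -1 + 1/2 - 1/3 + 1/4 - 1/5 + 1/6 - 1/7 + 1/8 ± ...
= -0.6984
(Full series converges to -ln(2) ≈ -0.6931)

S_95 = -0.6984


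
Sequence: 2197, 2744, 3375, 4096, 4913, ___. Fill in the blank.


Pattern: perfect cubes: n³
Terms: 2197, 2744, 3375, 4096, 4913
Next term = 5832

Next term = 5832


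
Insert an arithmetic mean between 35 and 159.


AM = (35 + 159)/2 = 194/2 = 97

AM = 97


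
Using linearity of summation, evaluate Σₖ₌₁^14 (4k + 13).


Σ(4k+13) = 4·Σk + 13·n
= 4·105 + 13·14
= 420 + 182 = 602

Σ = 602


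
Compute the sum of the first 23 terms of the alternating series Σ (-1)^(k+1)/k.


S = 1 - 1/2 + 1/3 - 1/4 + 1/5 - 1/6 + 1/7 - 1/8 ± ...
= 0.7144
(Full series converges to +ln(2) ≈ +0.6931)

S_23 = 0.7144


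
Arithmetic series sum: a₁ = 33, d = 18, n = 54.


aₙ = 33 + (54-1)×18 = 987
Sₙ = n(a₁+aₙ)/2 = 54×(33+987)/2
= 54×1020/2 = 27540

S_54 = 27540


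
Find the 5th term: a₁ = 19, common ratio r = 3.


aₙ = a₁·r^(n-1)
= 19×3^4
= 19×81
= 1539

a_5 = 1539


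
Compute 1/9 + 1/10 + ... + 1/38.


Σₖ₌9^38 1/k = 1/9 + 1/10 + 1/11 + ... + 1/38
= 104780081036899/69388720221600
≈ 1.51

Sum = 104780081036899/69388720221600 ≈ 1.51


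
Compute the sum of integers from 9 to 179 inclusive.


Σₖ₌9^179 k = Σₖ₌₁^179 k − Σₖ₌₁^8 k
= 179·180/2 − 8·9/2
= 16110 − 36 = 16074

Σk = 16074


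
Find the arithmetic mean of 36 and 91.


AM = (36 + 91)/2 = 127/2 = 63.5

AM = 63.5


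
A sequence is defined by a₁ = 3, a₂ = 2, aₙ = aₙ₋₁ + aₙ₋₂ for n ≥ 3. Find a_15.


Computing iteratively: 3, 2, 5, 7, 12, 19, 31, 50, 81, 131, 212, 343, ...
a_15 = 1453

a_15 = 1453


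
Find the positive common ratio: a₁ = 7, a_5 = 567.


r^(n-1) = aₙ/a₁
r^4 = 567/7 = 81
r = 81^(1/4)
= ±3; taking r > 0 gives r = 3

r = 3


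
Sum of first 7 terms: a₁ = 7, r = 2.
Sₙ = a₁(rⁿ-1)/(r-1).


Sₙ = 7×(2^7 - 1)/(2 - 1)
= 7×(128 - 1)/1
= 7×127/1
= 889

S_7 = 889


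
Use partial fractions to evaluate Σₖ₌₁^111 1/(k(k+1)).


1/(k(k+1)) = 1/k - 1/(k+1) (partial fractions)
Telescoping: Σ = 1 - 1/112 = 111/112

Sum = 111/112


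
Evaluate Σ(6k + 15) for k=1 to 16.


Σ(6k+15) = 6·Σk + 15·n
= 6·136 + 15·16
= 816 + 240 = 1056

Σ = 1056


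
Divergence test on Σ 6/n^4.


lim(n→∞) 6/n^4 = 0
lim aₙ = 0 → nth-term test is INCONCLUSIVE
(Need other tests; this is actually a convergent p-series with p=4 > 1)

Inconclusive (lim aₙ = 0; need another test)


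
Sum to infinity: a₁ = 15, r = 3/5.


S∞ = a₁/(1-r) = 15/(1 - 3/5)
= 15/(2/5)
= 75/2

S∞ = 75/2


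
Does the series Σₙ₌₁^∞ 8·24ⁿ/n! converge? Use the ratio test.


aₙ = 8·24^n/n!
a_{n+1}/aₙ = 24^(n+1)/(n+1)! × n!/24^n  (constant 8 cancels)
= 24/(n+1)
L = lim(n→∞) 24/(n+1) = 0
L < 1 → series CONVERGES

Converges (ratio test: L = 0 < 1)


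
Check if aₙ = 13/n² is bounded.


a₁ = 13, a₂ = 13/4, a₃ = 13/9, ...
0 < aₙ ≤ 13 for all n ≥ 1
The sequence IS bounded

Bounded (0 < aₙ ≤ 13)


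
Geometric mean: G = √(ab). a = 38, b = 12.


GM = √(38×12) = √456 = 21.3542

GM = 21.3542


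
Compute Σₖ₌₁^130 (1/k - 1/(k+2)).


Telescoping with gap 2: two head and two tail terms survive.
= (1 + 1/2) - (1/131 + 1/132)
= 3/2 - 1/131 - 1/132 = 25675/17292

Sum = 25675/17292


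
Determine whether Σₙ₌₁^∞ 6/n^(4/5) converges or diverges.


p-series test: Σ c/n^p converges if p > 1, diverges if p ≤ 1 (constant c > 0 doesn't affect convergence).
p = 4/5
4/5 ≤ 1 → DIVERGES

Diverges (p = 4/5 ≤ 1)


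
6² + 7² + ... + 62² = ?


Σₖ₌6^62 k² = Σₖ₌₁^62 k² − Σₖ₌₁^5 k²
= 62·63·125/6 − 5·6·11/6
= 81375 − 55 = 81320

Σk² = 81320


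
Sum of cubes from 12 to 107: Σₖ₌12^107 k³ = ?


Σₖ₌12^107 k³ = [107·108/2]² − [11·12/2]²
= 33385284 − 4356 = 33380928

Σk³ = 33380928


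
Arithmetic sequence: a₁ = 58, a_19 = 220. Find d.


d = (aₙ - a₁)/(n-1)
= (220 - 58)/(19-1)
= 162/18 = 9

d = 9


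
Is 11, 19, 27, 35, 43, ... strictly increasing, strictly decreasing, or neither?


Differences: 8, 8, 8, 8
All differences > 0 → strictly INCREASING

Monotonically increasing


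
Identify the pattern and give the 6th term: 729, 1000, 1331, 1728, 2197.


Pattern: perfect cubes: n³
Terms: 729, 1000, 1331, 1728, 2197
Next term = 2744

Next term = 2744


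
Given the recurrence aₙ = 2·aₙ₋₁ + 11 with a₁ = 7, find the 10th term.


Computing step by step:
a_1 = 7
a_2 = 25
a_3 = 61
a_4 = 133
a_5 = 277
a_6 = 565
a_7 = 1141
a_8 = 2293
a_9 = 4597
a_10 = 9205


a_10 = 9205


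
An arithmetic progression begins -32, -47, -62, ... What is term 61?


aₙ = a₁ + (n-1)d
= -32 + (61-1)×-15
= -32 - 900
= -932

a_61 = -932


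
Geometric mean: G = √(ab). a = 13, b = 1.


GM = √(13×1) = √13 = 3.6056

GM = 3.6056


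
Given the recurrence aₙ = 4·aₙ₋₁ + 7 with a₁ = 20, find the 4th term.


Computing step by step:
a_1 = 20
a_2 = 87
a_3 = 355
a_4 = 1427


a_4 = 1427


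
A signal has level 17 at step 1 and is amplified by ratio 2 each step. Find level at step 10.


aₙ = a₁·r^(n-1)
= 17×2^9
= 17×512
= 8704

a_10 = 8704


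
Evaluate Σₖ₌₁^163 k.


n(n+1)/2 = 163×164/2 = 26732/2 = 13366

Σk = 13366


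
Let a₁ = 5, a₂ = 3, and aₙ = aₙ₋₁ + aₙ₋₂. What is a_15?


Computing iteratively: 5, 3, 8, 11, 19, 30, 49, 79, 128, 207, 335, 542, ...
a_15 = 2296

a_15 = 2296


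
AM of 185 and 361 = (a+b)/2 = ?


AM = (185 + 361)/2 = 546/2 = 273

AM = 273


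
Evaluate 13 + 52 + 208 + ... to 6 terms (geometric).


Sₙ = 13×(4^6 - 1)/(4 - 1)
= 13×(4096 - 1)/3
= 13×4095/3
= 17745

S_6 = 17745


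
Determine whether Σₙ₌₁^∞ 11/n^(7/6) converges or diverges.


p-series test: Σ c/n^p converges if p > 1, diverges if p ≤ 1 (constant c > 0 doesn't affect convergence).
p = 7/6
7/6 > 1 → CONVERGES

Converges (p = 7/6 > 1)


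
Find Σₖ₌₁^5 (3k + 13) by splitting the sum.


Σ(3k+13) = 3·Σk + 13·n
= 3·15 + 13·5
= 45 + 65 = 110

Σ = 110


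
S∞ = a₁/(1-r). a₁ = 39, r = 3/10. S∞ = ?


S∞ = a₁/(1-r) = 39/(1 - 3/10)
= 39/(7/10)
= 390/7

S∞ = 390/7


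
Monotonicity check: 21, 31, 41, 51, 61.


Differences: 10, 10, 10, 10
All differences > 0 → strictly INCREASING

Monotonically increasing


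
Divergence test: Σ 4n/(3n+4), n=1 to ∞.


lim(n→∞) 4n/(3n+4) = 4/3 = 4/3  (divide numerator and denominator by n)
lim aₙ = 4/3 ≠ 0 → series DIVERGES

Diverges (lim aₙ = 4/3 ≠ 0)


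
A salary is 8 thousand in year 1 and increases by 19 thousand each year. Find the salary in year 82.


aₙ = a₁ + (n-1)d
= 8 + (82-1)×19
= 8 + 1539
= 1547

a_82 = 1547


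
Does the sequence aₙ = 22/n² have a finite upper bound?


a₁ = 22, a₂ = 22/4, a₃ = 22/9, ...
0 < aₙ ≤ 22 for all n ≥ 1
The sequence IS bounded

Bounded (0 < aₙ ≤ 22)


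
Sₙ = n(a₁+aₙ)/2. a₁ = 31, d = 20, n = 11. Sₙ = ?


aₙ = 31 + (11-1)×20 = 231
Sₙ = n(a₁+aₙ)/2 = 11×(31+231)/2
= 11×262/2 = 1441

S_11 = 1441


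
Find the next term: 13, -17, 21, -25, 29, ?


Pattern: alternating sign, magnitude arithmetic (d=4)
Terms: 13, -17, 21, -25, 29
Next term = -33

Next term = -33


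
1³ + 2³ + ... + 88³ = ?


n(n+1)/2 = 88×89/2 = 3916
Σk³ = 3916² = 15335056

Σk³ = 15335056


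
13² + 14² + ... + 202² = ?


Σₖ₌13^202 k² = Σₖ₌₁^202 k² − Σₖ₌₁^12 k²
= 202·203·405/6 − 12·13·25/6
= 2767905 − 650 = 2767255

Σk² = 2767255


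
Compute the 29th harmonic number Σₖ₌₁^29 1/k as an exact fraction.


H_29 = 1/1 + 1/2 + 1/3 + ... + 1/29
= 9227046511387/2329089562800
≈ 3.9617

H_29 = 9227046511387/2329089562800 ≈ 3.9617


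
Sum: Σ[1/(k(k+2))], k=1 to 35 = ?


1/(k(k+2)) = (1/2)·(1/k - 1/(k+2)) (partial fractions)
Telescoping: Σ = (1/2)·(1 + 1/2 - 1/36 - 1/37) = 1925/2664

Sum = 1925/2664


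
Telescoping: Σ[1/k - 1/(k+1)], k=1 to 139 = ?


Telescoping: adjacent terms cancel.
= 1/1 - 1/140
= 1 - 1/140 = 139/140

Sum = 139/140


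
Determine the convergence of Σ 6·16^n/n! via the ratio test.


aₙ = 6·16^n/n!
a_{n+1}/aₙ = 16^(n+1)/(n+1)! × n!/16^n  (constant 6 cancels)
= 16/(n+1)
L = lim(n→∞) 16/(n+1) = 0
L < 1 → series CONVERGES

Converges (ratio test: L = 0 < 1)


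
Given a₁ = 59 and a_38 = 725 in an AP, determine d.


d = (aₙ - a₁)/(n-1)
= (725 - 59)/(38-1)
= 666/37 = 18

d = 18


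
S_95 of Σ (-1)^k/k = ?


S = -1 + 1/2 - 1/3 + 1/4 - 1/5 + 1/6 - 1/7 + 1/8 ± ...
= -0.6984
(Full series converges to -ln(2) ≈ -0.6931)

S_95 = -0.6984


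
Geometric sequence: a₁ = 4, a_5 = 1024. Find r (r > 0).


r^(n-1) = aₙ/a₁
r^4 = 1024/4 = 256
r = 256^(1/4)
= ±4; taking r > 0 gives r = 4

r = 4


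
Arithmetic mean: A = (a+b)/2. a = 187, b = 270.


AM = (187 + 270)/2 = 457/2 = 228.5

AM = 228.5


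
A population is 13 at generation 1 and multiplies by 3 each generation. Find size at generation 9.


aₙ = a₁·r^(n-1)
= 13×3^8
= 13×6561
= 85293

a_9 = 85293


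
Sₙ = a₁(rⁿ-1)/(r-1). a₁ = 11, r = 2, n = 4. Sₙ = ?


Sₙ = 11×(2^4 - 1)/(2 - 1)
= 11×(16 - 1)/1
= 11×15/1
= 165

S_4 = 165


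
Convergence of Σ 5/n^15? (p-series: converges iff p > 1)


p-series test: Σ c/n^p converges if p > 1, diverges if p ≤ 1 (constant c > 0 doesn't affect convergence).
p = 15
15 > 1 → CONVERGES

Converges (p = 15 > 1)


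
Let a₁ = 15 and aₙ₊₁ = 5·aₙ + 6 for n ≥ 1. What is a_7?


Computing step by step:
a_1 = 15
a_2 = 81
a_3 = 411
a_4 = 2061
a_5 = 10311
a_6 = 51561
a_7 = 257811


a_7 = 257811


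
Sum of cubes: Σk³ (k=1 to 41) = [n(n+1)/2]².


n(n+1)/2 = 41×42/2 = 861
Σk³ = 861² = 741321

Σk³ = 741321


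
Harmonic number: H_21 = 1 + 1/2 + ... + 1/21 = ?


H_21 = 1/1 + 1/2 + 1/3 + ... + 1/21
= 18858053/5173168
≈ 3.6454

H_21 = 18858053/5173168 ≈ 3.6454
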